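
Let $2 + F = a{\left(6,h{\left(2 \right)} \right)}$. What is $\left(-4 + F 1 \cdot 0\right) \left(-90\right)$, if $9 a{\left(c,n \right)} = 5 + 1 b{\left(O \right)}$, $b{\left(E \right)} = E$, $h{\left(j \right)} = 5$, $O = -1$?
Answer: $360$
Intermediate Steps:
$a{\left(c,n \right)} = \frac{4}{9}$ ($a{\left(c,n \right)} = \frac{5 + 1 \left(-1\right)}{9} = \frac{5 - 1}{9} = \frac{1}{9} \cdot 4 = \frac{4}{9}$)
$F = - \frac{14}{9}$ ($F = -2 + \frac{4}{9} = - \frac{14}{9} \approx -1.5556$)
$\left(-4 + F 1 \cdot 0\right) \left(-90\right) = \left(-4 + \left(- \frac{14}{9}\right) 1 \cdot 0\right) \left(-90\right) = \left(-4 - 0\right) \left(-90\right) = \left(-4 + 0\right) \left(-90\right) = \left(-4\right) \left(-90\right) = 360$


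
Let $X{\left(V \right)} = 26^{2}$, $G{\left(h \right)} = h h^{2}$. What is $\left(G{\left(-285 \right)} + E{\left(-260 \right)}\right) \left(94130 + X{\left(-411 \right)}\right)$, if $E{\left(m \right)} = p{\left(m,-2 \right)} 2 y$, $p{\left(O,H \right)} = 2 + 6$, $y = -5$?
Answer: $-2194683529230$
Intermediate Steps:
$p{\left(O,H \right)} = 8$
$G{\left(h \right)} = h^{3}$
$X{\left(V \right)} = 676$
$E{\left(m \right)} = -80$ ($E{\left(m \right)} = 8 \cdot 2 \left(-5\right) = 16 \left(-5\right) = -80$)
$\left(G{\left(-285 \right)} + E{\left(-260 \right)}\right) \left(94130 + X{\left(-411 \right)}\right) = \left(\left(-285\right)^{3} - 80\right) \left(94130 + 676\right) = \left(-23149125 - 80\right) 94806 = \left(-23149205\right) 94806 = -2194683529230$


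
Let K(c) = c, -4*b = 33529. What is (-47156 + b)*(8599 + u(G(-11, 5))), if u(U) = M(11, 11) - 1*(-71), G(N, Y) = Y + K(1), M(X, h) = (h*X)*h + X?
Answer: -556048959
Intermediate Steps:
b = -33529/4 (b = -1/4*33529 = -33529/4 ≈ -8382.3)
M(X, h) = X + X*h**2 (M(X, h) = (X*h)*h + X = X*h**2 + X = X + X*h**2)
G(N, Y) = 1 + Y (G(N, Y) = Y + 1 = 1 + Y)
u(U) = 1413 (u(U) = 11*(1 + 11**2) - 1*(-71) = 11*(1 + 121) + 71 = 11*122 + 71 = 1342 + 71 = 1413)
(-47156 + b)*(8599 + u(G(-11, 5))) = (-47156 - 33529/4)*(8599 + 1413) = -222153/4*10012 = -556048959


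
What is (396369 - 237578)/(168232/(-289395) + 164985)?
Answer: 45953321445/47745665843 ≈ 0.96246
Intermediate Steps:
(396369 - 237578)/(168232/(-289395) + 164985) = 158791/(168232*(-1/289395) + 164985) = 158791/(-168232/289395 + 164985) = 158791/(47745665843/289395) = 158791*(289395/47745665843) = 45953321445/47745665843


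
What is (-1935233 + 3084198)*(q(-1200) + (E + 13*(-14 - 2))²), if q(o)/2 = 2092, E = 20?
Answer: 45416288520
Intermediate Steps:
q(o) = 4184 (q(o) = 2*2092 = 4184)
(-1935233 + 3084198)*(q(-1200) + (E + 13*(-14 - 2))²) = (-1935233 + 3084198)*(4184 + (20 + 13*(-14 - 2))²) = 1148965*(4184 + (20 + 13*(-16))²) = 1148965*(4184 + (20 - 208)²) = 1148965*(4184 + (-188)²) = 1148965*(4184 + 35344) = 1148965*39528 = 45416288520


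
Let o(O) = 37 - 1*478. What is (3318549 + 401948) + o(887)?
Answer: 3720056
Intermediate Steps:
o(O) = -441 (o(O) = 37 - 478 = -441)
(3318549 + 401948) + o(887) = (3318549 + 401948) - 441 = 3720497 - 441 = 3720056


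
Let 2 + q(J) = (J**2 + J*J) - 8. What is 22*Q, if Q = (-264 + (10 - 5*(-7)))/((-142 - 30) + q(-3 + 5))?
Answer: 803/29 ≈ 27.690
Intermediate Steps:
q(J) = -10 + 2*J**2 (q(J) = -2 + ((J**2 + J*J) - 8) = -2 + ((J**2 + J**2) - 8) = -2 + (2*J**2 - 8) = -2 + (-8 + 2*J**2) = -10 + 2*J**2)
Q = 73/58 (Q = (-264 + (10 - 5*(-7)))/((-142 - 30) + (-10 + 2*(-3 + 5)**2)) = (-264 + (10 + 35))/(-172 + (-10 + 2*2**2)) = (-264 + 45)/(-172 + (-10 + 2*4)) = -219/(-172 + (-10 + 8)) = -219/(-172 - 2) = -219/(-174) = -219*(-1/174) = 73/58 ≈ 1.2586)
22*Q = 22*(73/58) = 803/29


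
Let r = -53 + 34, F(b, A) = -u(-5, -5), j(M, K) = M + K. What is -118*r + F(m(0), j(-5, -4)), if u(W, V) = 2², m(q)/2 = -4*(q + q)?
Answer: 2238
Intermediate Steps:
m(q) = -16*q (m(q) = 2*(-4*(q + q)) = 2*(-8*q) = -16*q)
u(W, V) = 4
j(M, K) = K + M
F(b, A) = -4 (F(b, A) = -1*4 = -4)
r = -19
-118*r + F(m(0), j(-5, -4)) = -118*(-19) - 4 = 2242 - 4 = 2238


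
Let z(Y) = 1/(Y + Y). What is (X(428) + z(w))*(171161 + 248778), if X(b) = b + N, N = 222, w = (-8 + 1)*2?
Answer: 7642469861/28 ≈ 2.7295e+8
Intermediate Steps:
w = -14 (w = -7*2 = -14)
z(Y) = 1/(2*Y)
X(b) = 222 + b (X(b) = b + 222 = 222 + b)
(X(428) + z(w))*(171161 + 248778) = ((222 + 428) + (1/2)/(-14))*(171161 + 248778) = (650 + (1/2)*(-1/14))*419939 = (650 - 1/28)*419939 = (18199/28)*419939 = 7642469861/28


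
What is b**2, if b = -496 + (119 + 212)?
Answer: 27225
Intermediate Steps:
b = -165 (b = -496 + 331 = -165)
b**2 = (-165)**2 = 27225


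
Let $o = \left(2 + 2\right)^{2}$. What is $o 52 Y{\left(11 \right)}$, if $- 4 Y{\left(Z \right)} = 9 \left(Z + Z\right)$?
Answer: $-41184$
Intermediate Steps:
$o = 16$ ($o = 4^{2} = 16$)
$Y{\left(Z \right)} = - \frac{9 Z}{2}$ ($Y{\left(Z \right)} = - \frac{9 \left(Z + Z\right)}{4} = - \frac{9 \cdot 2 Z}{4} = - \frac{18 Z}{4} = - \frac{9 Z}{2}$)
$o 52 Y{\left(11 \right)} = 16 \cdot 52 \left(\left(- \frac{9}{2}\right) 11\right) = 832 \left(- \frac{99}{2}\right) = -41184$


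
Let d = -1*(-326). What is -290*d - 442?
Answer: -94982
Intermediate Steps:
d = 326
-290*d - 442 = -290*326 - 442 = -94540 - 442 = -94982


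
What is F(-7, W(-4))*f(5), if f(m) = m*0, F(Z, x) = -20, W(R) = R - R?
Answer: 0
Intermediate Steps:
W(R) = 0
f(m) = 0
F(-7, W(-4))*f(5) = -20*0 = 0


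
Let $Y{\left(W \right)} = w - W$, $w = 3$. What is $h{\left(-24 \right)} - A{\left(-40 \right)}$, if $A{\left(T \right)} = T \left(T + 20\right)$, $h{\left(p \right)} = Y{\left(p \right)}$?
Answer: $-773$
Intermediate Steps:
$Y{\left(W \right)} = 3 - W$
$h{\left(p \right)} = 3 - p$
$A{\left(T \right)} = T \left(20 + T\right)$
$h{\left(-24 \right)} - A{\left(-40 \right)} = \left(3 - -24\right) - - 40 \left(20 - 40\right) = \left(3 + 24\right) - \left(-40\right) \left(-20\right) = 27 - 800 = -773$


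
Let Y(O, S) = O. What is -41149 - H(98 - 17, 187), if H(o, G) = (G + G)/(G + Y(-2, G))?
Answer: -7612939/185 ≈ -41151.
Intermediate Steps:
H(o, G) = 2*G/(-2 + G) (H(o, G) = (G + G)/(G - 2) = (2*G)/(-2 + G) = 2*G/(-2 + G))
-41149 - H(98 - 17, 187) = -41149 - 2*187/(-2 + 187) = -41149 - 2*187/185 = -41149 - 1*374/185 = -41149 - 374/185 = -7612939/185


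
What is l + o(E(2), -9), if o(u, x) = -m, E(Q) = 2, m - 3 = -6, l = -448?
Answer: -445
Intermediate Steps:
m = -3 (m = 3 - 6 = -3)
o(u, x) = 3 (o(u, x) = -1*(-3) = 3)
l + o(E(2), -9) = -448 + 3 = -445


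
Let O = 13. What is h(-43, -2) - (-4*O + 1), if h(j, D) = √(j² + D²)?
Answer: 51 + √1853 ≈ 94.047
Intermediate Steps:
h(j, D) = √(D² + j²)
h(-43, -2) - (-4*O + 1) = √((-2)² + (-43)²) - (-4*13 + 1) = √(4 + 1849) - (-52 + 1) = √1853 - 1*(-51) = √1853 + 51 = 51 + √1853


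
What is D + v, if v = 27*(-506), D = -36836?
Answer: -50498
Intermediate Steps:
v = -13662
D + v = -36836 - 13662 = -50498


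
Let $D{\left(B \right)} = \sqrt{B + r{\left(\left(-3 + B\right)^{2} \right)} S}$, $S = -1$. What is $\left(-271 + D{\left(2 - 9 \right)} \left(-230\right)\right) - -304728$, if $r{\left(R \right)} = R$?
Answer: $304457 - 230 i \sqrt{107} \approx 3.0446 \cdot 10^{5} - 2379.1 i$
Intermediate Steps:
$D{\left(B \right)} = \sqrt{B - \left(-3 + B\right)^{2}}$ ($D{\left(B \right)} = \sqrt{B + \left(-3 + B\right)^{2} \left(-1\right)} = \sqrt{B - \left(-3 + B\right)^{2}}$)
$\left(-271 + D{\left(2 - 9 \right)} \left(-230\right)\right) - -304728 = \left(-271 + \sqrt{\left(2 - 9\right) - \left(-3 + \left(2 - 9\right)\right)^{2}} \left(-230\right)\right) - -304728 = \left(-271 + \sqrt{-7 - \left(-3 - 7\right)^{2}} \left(-230\right)\right) + 304728 = \left(-271 + \sqrt{-7 - \left(-10\right)^{2}} \left(-230\right)\right) + 304728 = \left(-271 + \sqrt{-7 - 100} \left(-230\right)\right) + 304728 = \left(-271 + \sqrt{-107} \left(-230\right)\right) + 304728 = \left(-271 + i \sqrt{107} \left(-230\right)\right) + 304728 = \left(-271 - 230 i \sqrt{107}\right) + 304728 = 304457 - 230 i \sqrt{107}$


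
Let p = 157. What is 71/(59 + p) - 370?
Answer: -79849/216 ≈ -369.67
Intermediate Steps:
71/(59 + p) - 370 = 71/(59 + 157) - 370 = 71/216 - 370 = -79849/216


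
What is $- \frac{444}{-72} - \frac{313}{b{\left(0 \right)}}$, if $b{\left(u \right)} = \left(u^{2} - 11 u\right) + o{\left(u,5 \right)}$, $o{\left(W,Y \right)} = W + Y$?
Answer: $- \frac{1693}{30} \approx -56.433$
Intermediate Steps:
$b{\left(u \right)} = 5 + u^{2} - 10 u$ ($b{\left(u \right)} = \left(u^{2} - 11 u\right) + \left(u + 5\right) = \left(u^{2} - 11 u\right) + \left(5 + u\right) = 5 + u^{2} - 10 u$)
$- \frac{444}{-72} - \frac{313}{b{\left(0 \right)}} = - \frac{444}{-72} - \frac{313}{5 + 0^{2} - 0} = \left(-444\right) \left(- \frac{1}{72}\right) - \frac{313}{5 + 0 + 0} = \frac{37}{6} - \frac{313}{5} = - \frac{1693}{30}$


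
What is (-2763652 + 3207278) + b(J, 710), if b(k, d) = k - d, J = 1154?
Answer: 444070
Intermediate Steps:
(-2763652 + 3207278) + b(J, 710) = (-2763652 + 3207278) + (1154 - 1*710) = 443626 + (1154 - 710) = 443626 + 444 = 444070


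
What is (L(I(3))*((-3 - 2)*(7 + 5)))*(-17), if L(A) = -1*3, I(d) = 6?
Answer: -3060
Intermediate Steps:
L(A) = -3
(L(I(3))*((-3 - 2)*(7 + 5)))*(-17) = -3*(-3 - 2)*(7 + 5)*(-17) = -(-15)*12*(-17) = -3*(-60)*(-17) = 180*(-17) = -3060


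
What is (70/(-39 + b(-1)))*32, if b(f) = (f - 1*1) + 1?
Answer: -56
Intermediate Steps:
b(f) = f (b(f) = (f - 1) + 1 = (-1 + f) + 1 = f)
(70/(-39 + b(-1)))*32 = (70/(-39 - 1))*32 = (70/(-40))*32 = -1/40*70*32 = -7/4*32 = -56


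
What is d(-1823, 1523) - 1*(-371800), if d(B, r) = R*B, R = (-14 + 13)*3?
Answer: 377269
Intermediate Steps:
R = -3 (R = -1*3 = -3)
d(B, r) = -3*B
d(-1823, 1523) - 1*(-371800) = -3*(-1823) - 1*(-371800) = 5469 + 371800 = 377269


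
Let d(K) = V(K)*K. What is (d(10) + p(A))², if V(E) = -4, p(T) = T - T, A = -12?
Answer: 1600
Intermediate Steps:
p(T) = 0
d(K) = -4*K
(d(10) + p(A))² = (-4*10 + 0)² = (-40 + 0)² = (-40)² = 1600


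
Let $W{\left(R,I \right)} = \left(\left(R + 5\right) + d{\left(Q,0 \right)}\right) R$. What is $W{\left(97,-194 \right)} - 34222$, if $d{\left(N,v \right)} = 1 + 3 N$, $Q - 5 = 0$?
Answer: $-22776$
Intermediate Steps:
$Q = 5$ ($Q = 5 + 0 = 5$)
$W{\left(R,I \right)} = R \left(21 + R\right)$ ($W{\left(R,I \right)} = \left(\left(R + 5\right) + \left(1 + 3 \cdot 5\right)\right) R = \left(\left(5 + R\right) + \left(1 + 15\right)\right) R = \left(\left(5 + R\right) + 16\right) R = \left(21 + R\right) R = R \left(21 + R\right)$)
$W{\left(97,-194 \right)} - 34222 = 97 \left(21 + 97\right) - 34222 = 97 \cdot 118 - 34222 = 11446 - 34222 = -22776$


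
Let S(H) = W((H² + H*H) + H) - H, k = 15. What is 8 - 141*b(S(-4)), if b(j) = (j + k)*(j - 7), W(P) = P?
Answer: -165667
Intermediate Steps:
S(H) = 2*H² (S(H) = ((H² + H*H) + H) - H = ((H² + H²) + H) - H = (2*H² + H) - H = (H + 2*H²) - H = 2*H²)
b(j) = (-7 + j)*(15 + j) (b(j) = (j + 15)*(j - 7) = (15 + j)*(-7 + j) = (-7 + j)*(15 + j))
8 - 141*b(S(-4)) = 8 - 141*(-105 + (2*(-4)²)² + 8*(2*(-4)²)) = 8 - 141*(-105 + (2*16)² + 8*(2*16)) = 8 - 141*(-105 + 32² + 8*32) = 8 - 141*(-105 + 1024 + 256) = 8 - 141*1175 = 8 - 165675 = -165667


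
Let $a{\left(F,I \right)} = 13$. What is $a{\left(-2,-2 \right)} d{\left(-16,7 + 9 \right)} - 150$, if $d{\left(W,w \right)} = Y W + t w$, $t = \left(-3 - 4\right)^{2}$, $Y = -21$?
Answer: $14410$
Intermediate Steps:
$t = 49$ ($t = \left(-7\right)^{2} = 49$)
$d{\left(W,w \right)} = - 21 W + 49 w$
$a{\left(-2,-2 \right)} d{\left(-16,7 + 9 \right)} - 150 = 13 \left(\left(-21\right) \left(-16\right) + 49 \left(7 + 9\right)\right) - 150 = 13 \left(336 + 49 \cdot 16\right) - 150 = 13 \left(336 + 784\right) - 150 = 13 \cdot 1120 - 150 = 14560 - 150 = 14410$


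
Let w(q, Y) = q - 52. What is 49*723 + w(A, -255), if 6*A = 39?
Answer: 70763/2 ≈ 35382.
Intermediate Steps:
A = 13/2 (A = (⅙)*39 = 13/2 ≈ 6.5000)
w(q, Y) = -52 + q
49*723 + w(A, -255) = 49*723 + (-52 + 13/2) = 35427 - 91/2 = 70763/2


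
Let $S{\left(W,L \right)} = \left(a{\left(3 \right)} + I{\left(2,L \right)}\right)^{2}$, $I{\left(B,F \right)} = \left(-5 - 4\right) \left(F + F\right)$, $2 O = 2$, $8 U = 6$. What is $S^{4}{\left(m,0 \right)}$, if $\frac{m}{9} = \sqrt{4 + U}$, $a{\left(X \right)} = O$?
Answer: $1$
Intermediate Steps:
$U = \frac{3}{4}$ ($U = \frac{1}{8} \cdot 6 = \frac{3}{4} \approx 0.75$)
$O = 1$ ($O = \frac{1}{2} \cdot 2 = 1$)
$a{\left(X \right)} = 1$
$I{\left(B,F \right)} = - 18 F$ ($I{\left(B,F \right)} = - 9 \cdot 2 F = - 18 F$)
$m = \frac{9 \sqrt{19}}{2}$ ($m = 9 \sqrt{4 + \frac{3}{4}} = 9 \sqrt{\frac{19}{4}} = 9 \frac{\sqrt{19}}{2} = \frac{9 \sqrt{19}}{2} \approx 19.615$)
$S{\left(W,L \right)} = \left(1 - 18 L\right)^{2}$
$S^{4}{\left(m,0 \right)} = \left(\left(-1 + 18 \cdot 0\right)^{2}\right)^{4} = \left(\left(-1 + 0\right)^{2}\right)^{4} = \left(\left(-1\right)^{2}\right)^{4} = 1^{4} = 1$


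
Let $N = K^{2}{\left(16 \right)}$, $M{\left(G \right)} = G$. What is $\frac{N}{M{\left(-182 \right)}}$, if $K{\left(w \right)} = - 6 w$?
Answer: $- \frac{4608}{91} \approx -50.637$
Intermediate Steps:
$N = 9216$ ($N = \left(\left(-6\right) 16\right)^{2} = \left(-96\right)^{2} = 9216$)
$\frac{N}{M{\left(-182 \right)}} = \frac{9216}{-182} = 9216 \left(- \frac{1}{182}\right) = - \frac{4608}{91}$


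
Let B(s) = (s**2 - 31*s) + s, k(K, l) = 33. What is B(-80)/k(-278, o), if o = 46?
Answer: 800/3 ≈ 266.67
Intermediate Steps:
B(s) = s**2 - 30*s
B(-80)/k(-278, o) = -80*(-30 - 80)/33 = -80*(-110)*(1/33) = 8800*(1/33) = 800/3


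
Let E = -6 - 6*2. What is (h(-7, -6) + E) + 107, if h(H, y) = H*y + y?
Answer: 125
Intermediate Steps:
E = -18 (E = -6 - 12 = -18)
h(H, y) = y + H*y
(h(-7, -6) + E) + 107 = (-6*(1 - 7) - 18) + 107 = (-6*(-6) - 18) + 107 = (36 - 18) + 107 = 18 + 107 = 125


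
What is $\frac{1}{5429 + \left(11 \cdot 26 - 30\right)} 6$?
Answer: $\frac{2}{1895} \approx 0.0010554$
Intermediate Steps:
$\frac{1}{5429 + \left(11 \cdot 26 - 30\right)} 6 = \frac{1}{5429 + \left(286 - 30\right)} 6 = \frac{1}{5429 + 256} \cdot 6 = \frac{1}{5685} \cdot 6 = \frac{2}{1895}$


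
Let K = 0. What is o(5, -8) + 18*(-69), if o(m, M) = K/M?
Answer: -1242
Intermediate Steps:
o(m, M) = 0 (o(m, M) = 0/M = 0)
o(5, -8) + 18*(-69) = 0 + 18*(-69) = 0 - 1242 = -1242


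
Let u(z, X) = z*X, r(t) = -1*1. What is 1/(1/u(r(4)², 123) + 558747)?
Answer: 123/68725882 ≈ 1.7897e-6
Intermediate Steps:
r(t) = -1
u(z, X) = X*z
1/(1/u(r(4)², 123) + 558747) = 1/(1/(123*(-1)²) + 558747) = 1/(1/(123*1) + 558747) = 1/(1/123 + 558747) = 1/(68725882/123) = 123/68725882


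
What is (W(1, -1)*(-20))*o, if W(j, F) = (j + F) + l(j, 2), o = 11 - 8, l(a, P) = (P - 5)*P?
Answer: 360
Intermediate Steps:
l(a, P) = P*(-5 + P) (l(a, P) = (-5 + P)*P = P*(-5 + P))
o = 3
W(j, F) = -6 + F + j (W(j, F) = (j + F) + 2*(-5 + 2) = (F + j) + 2*(-3) = (F + j) - 6 = -6 + F + j)
(W(1, -1)*(-20))*o = ((-6 - 1 + 1)*(-20))*3 = -6*(-20)*3 = 120*3 = 360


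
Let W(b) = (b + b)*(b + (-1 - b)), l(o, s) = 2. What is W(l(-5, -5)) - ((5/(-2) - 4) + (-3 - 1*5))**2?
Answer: -857/4 ≈ -214.25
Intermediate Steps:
W(b) = -2*b (W(b) = (2*b)*(-1) = -2*b)
W(l(-5, -5)) - ((5/(-2) - 4) + (-3 - 1*5))**2 = -2*2 - ((5/(-2) - 4) + (-3 - 1*5))**2 = -4 - ((5*(-1/2) - 4) + (-3 - 5))**2 = -4 - ((-5/2 - 4) - 8)**2 = -4 - (-13/2 - 8)**2 = -4 - (-29/2)**2 = -4 - 1*841/4 = -4 - 841/4 = -857/4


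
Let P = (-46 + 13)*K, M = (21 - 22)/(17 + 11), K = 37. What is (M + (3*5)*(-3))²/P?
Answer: -1590121/957264 ≈ -1.6611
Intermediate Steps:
M = -1/28 ≈ -0.035714
P = -1221 (P = (-46 + 13)*37 = -33*37 = -1221)
(M + (3*5)*(-3))²/P = (-1/28 + (3*5)*(-3))²/(-1221) = (-1/28 + 15*(-3))²*(-1/1221) = (-1/28 - 45)²*(-1/1221) = (-1261/28)²*(-1/1221) = (1590121/784)*(-1/1221) = -1590121/957264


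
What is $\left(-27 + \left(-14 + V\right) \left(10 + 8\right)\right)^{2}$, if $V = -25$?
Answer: $531441$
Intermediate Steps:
$\left(-27 + \left(-14 + V\right) \left(10 + 8\right)\right)^{2} = \left(-27 + \left(-14 - 25\right) \left(10 + 8\right)\right)^{2} = \left(-27 - 702\right)^{2} = \left(-729\right)^{2} = 531441$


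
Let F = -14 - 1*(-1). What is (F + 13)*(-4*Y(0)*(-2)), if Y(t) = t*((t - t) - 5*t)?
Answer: 0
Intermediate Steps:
Y(t) = -5*t**2 (Y(t) = t*(0 - 5*t) = t*(-5*t) = -5*t**2)
F = -13 (F = -14 + 1 = -13)
(F + 13)*(-4*Y(0)*(-2)) = (-13 + 13)*(-(-20)*0**2*(-2)) = 0*(-(-20)*0*(-2)) = 0*(-4*0*(-2)) = 0*(0*(-2)) = 0*0 = 0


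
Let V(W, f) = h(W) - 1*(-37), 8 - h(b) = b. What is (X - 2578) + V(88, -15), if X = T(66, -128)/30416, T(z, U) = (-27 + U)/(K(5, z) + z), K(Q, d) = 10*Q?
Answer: -9247559131/3528256 ≈ -2621.0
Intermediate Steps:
h(b) = 8 - b
T(z, U) = (-27 + U)/(50 + z) (T(z, U) = (-27 + U)/(10*5 + z) = (-27 + U)/(50 + z))
V(W, f) = 45 - W (V(W, f) = (8 - W) - 1*(-37) = (8 - W) + 37 = 45 - W)
X = -155/3528256 (X = ((-27 - 128)/(50 + 66))/30416 = (-155/116)*(1/30416) = ((1/116)*(-155))*(1/30416) = -155/116*1/30416 = -155/3528256 ≈ -4.3931e-5)
(X - 2578) + V(88, -15) = (-155/3528256 - 2578) + (45 - 1*88) = -9095844123/3528256 + (45 - 88) = -9095844123/3528256 - 43 = -9247559131/3528256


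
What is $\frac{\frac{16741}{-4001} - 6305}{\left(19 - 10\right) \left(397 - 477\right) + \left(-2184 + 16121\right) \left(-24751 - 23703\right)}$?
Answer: $\frac{12621523}{1350945888059} \approx 9.3427 \cdot 10^{-6}$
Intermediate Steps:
$\frac{\frac{16741}{-4001} - 6305}{\left(19 - 10\right) \left(397 - 477\right) + \left(-2184 + 16121\right) \left(-24751 - 23703\right)} = \frac{16741 \left(- \frac{1}{4001}\right) - 6305}{9 \left(397 - 477\right) + 13937 \left(-48454\right)} = \frac{- \frac{16741}{4001} - 6305}{9 \left(-80\right) - 675303398} = - \frac{25243046}{4001 \left(-720 - 675303398\right)} = - \frac{25243046}{4001 \left(-675304118\right)} = \left(- \frac{25243046}{4001}\right) \left(- \frac{1}{675304118}\right) = \frac{12621523}{1350945888059}$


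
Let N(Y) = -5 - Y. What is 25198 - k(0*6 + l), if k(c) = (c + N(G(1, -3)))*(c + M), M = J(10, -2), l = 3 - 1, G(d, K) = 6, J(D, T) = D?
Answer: 25306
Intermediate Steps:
l = 2
M = 10
k(c) = (-11 + c)*(10 + c) (k(c) = (c + (-5 - 1*6))*(c + 10) = (c + (-5 - 6))*(10 + c) = (c - 11)*(10 + c) = (-11 + c)*(10 + c))
25198 - k(0*6 + l) = 25198 - (-110 + (0*6 + 2)**2 - (0*6 + 2)) = 25198 - (-110 + (0 + 2)**2 - (0 + 2)) = 25198 - (-110 + 2**2 - 1*2) = 25198 - (-110 + 4 - 2) = 25198 - 1*(-108) = 25198 + 108 = 25306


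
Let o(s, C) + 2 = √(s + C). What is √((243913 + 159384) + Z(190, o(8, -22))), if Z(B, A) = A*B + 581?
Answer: √(403498 + 190*I*√14) ≈ 635.21 + 0.56*I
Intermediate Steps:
o(s, C) = -2 + √(C + s) (o(s, C) = -2 + √(s + C) = -2 + √(C + s))
Z(B, A) = 581 + A*B
√((243913 + 159384) + Z(190, o(8, -22))) = √((243913 + 159384) + (581 + (-2 + √(-22 + 8))*190)) = √(403297 + (581 + (-2 + √(-14))*190)) = √(403297 + (581 + (-2 + I*√14)*190)) = √(403297 + (581 + (-380 + 190*I*√14))) = √(403297 + (201 + 190*I*√14)) = √(403498 + 190*I*√14)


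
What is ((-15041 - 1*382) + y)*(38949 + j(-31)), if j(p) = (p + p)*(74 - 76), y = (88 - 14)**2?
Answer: -388659131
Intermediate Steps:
y = 5476 (y = 74**2 = 5476)
j(p) = -4*p (j(p) = (2*p)*(-2) = -4*p)
((-15041 - 1*382) + y)*(38949 + j(-31)) = ((-15041 - 1*382) + 5476)*(38949 - 4*(-31)) = ((-15041 - 382) + 5476)*(38949 + 124) = (-15423 + 5476)*39073 = -9947*39073 = -388659131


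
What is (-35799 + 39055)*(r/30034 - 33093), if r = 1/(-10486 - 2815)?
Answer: -21522266747574164/199741117 ≈ -1.0775e+8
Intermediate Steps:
r = -1/13301 (r = 1/(-13301) = -1/13301 ≈ -7.5182e-5)
(-35799 + 39055)*(r/30034 - 33093) = (-35799 + 39055)*(-1/13301/30034 - 33093) = 3256*(-1/13301*1/30034 - 33093) = 3256*(-1/399482234 - 33093) = 3256*(-13220065569763/399482234) = -21522266747574164/199741117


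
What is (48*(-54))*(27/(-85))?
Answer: 69984/85 ≈ 823.34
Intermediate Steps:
(48*(-54))*(27/(-85)) = -69984*(-1)/85 = -2592*(-27/85) = 69984/85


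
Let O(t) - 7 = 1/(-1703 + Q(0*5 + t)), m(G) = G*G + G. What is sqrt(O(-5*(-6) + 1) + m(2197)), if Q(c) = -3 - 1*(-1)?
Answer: 2*sqrt(3509515378655)/1705 ≈ 2197.5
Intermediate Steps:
Q(c) = -2 (Q(c) = -3 + 1 = -2)
m(G) = G + G**2 (m(G) = G**2 + G = G + G**2)
O(t) = 11934/1705 (O(t) = 7 + 1/(-1703 - 2) = 7 + 1/(-1705) = 7 - 1/1705 = 11934/1705)
sqrt(O(-5*(-6) + 1) + m(2197)) = sqrt(11934/1705 + 2197*(1 + 2197)) = sqrt(11934/1705 + 2197*2198) = sqrt(11934/1705 + 4829006) = sqrt(8233467164/1705) = 2*sqrt(3509515378655)/1705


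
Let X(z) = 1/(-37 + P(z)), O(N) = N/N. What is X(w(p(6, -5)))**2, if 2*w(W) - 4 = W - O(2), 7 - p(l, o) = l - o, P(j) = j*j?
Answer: 16/21609 ≈ 0.00074043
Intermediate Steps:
O(N) = 1
P(j) = j**2
p(l, o) = 7 + o - l (p(l, o) = 7 - (l - o) = 7 + (o - l) = 7 + o - l)
w(W) = 3/2 + W/2 (w(W) = 2 + (W - 1*1)/2 = 2 + (W - 1)/2 = 2 + (-1 + W)/2 = 2 + (-1/2 + W/2) = 3/2 + W/2)
X(z) = 1/(-37 + z**2)
X(w(p(6, -5)))**2 = (1/(-37 + (3/2 + (7 - 5 - 1*6)/2)**2))**2 = (1/(-37 + (3/2 + (7 - 5 - 6)/2)**2))**2 = (1/(-37 + (3/2 + (1/2)*(-4))**2))**2 = (1/(-37 + (3/2 - 2)**2))**2 = (1/(-37 + (-1/2)**2))**2 = (1/(-37 + 1/4))**2 = (1/(-147/4))**2 = (-4/147)**2 = 16/21609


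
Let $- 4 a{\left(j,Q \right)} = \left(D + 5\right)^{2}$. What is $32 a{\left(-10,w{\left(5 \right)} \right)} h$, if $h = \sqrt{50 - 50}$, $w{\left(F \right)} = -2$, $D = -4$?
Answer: $0$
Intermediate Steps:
$a{\left(j,Q \right)} = - \frac{1}{4}$ ($a{\left(j,Q \right)} = - \frac{\left(-4 + 5\right)^{2}}{4} = - \frac{1^{2}}{4} = \left(- \frac{1}{4}\right) 1 = - \frac{1}{4}$)
$h = 0$ ($h = \sqrt{0} = 0$)
$32 a{\left(-10,w{\left(5 \right)} \right)} h = 32 \left(- \frac{1}{4}\right) 0 = \left(-8\right) 0 = 0$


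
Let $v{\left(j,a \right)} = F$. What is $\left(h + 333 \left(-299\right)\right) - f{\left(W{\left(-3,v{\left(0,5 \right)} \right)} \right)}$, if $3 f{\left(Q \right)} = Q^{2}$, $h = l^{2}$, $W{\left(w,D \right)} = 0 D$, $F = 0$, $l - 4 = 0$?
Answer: $-99551$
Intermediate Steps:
$l = 4$ ($l = 4 + 0 = 4$)
$v{\left(j,a \right)} = 0$
$W{\left(w,D \right)} = 0$
$h = 16$ ($h = 4^{2} = 16$)
$f{\left(Q \right)} = \frac{Q^{2}}{3}$
$\left(h + 333 \left(-299\right)\right) - f{\left(W{\left(-3,v{\left(0,5 \right)} \right)} \right)} = \left(16 + 333 \left(-299\right)\right) - \frac{0^{2}}{3} = \left(16 - 99567\right) - \frac{1}{3} \cdot 0 = -99551 - 0 = -99551 + 0 = -99551$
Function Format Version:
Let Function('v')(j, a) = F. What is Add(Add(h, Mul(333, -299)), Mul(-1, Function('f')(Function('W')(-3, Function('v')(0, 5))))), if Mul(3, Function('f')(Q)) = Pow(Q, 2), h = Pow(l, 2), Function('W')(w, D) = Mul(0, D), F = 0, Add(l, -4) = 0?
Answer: -99551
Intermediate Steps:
l = 4 (l = Add(4, 0) = 4)
Function('v')(j, a) = 0
Function('W')(w, D) = 0
h = 16 (h = Pow(4, 2) = 16)
Function('f')(Q) = Mul(Rational(1, 3), Pow(Q, 2))
Add(Add(h, Mul(333, -299)), Mul(-1, Function('f')(Function('W')(-3, Function('v')(0, 5))))) = Add(Add(16, Mul(333, -299)), Mul(-1, Mul(Rational(1, 3), Pow(0, 2)))) = Add(Add(16, -99567), Mul(-1, Mul(Rational(1, 3), 0))) = Add(-99551, Mul(-1, 0)) = Add(-99551, 0) = -99551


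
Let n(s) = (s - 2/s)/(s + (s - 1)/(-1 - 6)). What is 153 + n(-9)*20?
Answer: 84041/477 ≈ 176.19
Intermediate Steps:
n(s) = (s - 2/s)/(⅐ + 6*s/7) (n(s) = (s - 2/s)/(s + (-1 + s)/(-7)) = (s - 2/s)/(s + (-1 + s)*(-⅐)) = (s - 2/s)/(s + (⅐ - s/7)) = (s - 2/s)/(⅐ + 6*s/7))
153 + n(-9)*20 = 153 + (7*(-2 + (-9)²)/(-9*(1 + 6*(-9))))*20 = 153 + (7*(-⅑)*(-2 + 81)/(1 - 54))*20 = 153 + (7*(-⅑)*79/(-53))*20 = 153 + (7*(-⅑)*(-1/53)*79)*20 = 153 + (553/477)*20 = 153 + 11060/477 = 84041/477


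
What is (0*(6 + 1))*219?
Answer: 0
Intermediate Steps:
(0*(6 + 1))*219 = (0*7)*219 = 0*219 = 0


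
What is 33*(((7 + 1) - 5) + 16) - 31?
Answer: 596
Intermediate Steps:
33*(((7 + 1) - 5) + 16) - 31 = 33*((8 - 5) + 16) - 31 = 33*(3 + 16) - 31 = 33*19 - 31 = 627 - 31 = 596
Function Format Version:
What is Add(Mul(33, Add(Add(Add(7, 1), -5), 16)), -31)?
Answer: 596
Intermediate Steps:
Add(Mul(33, Add(Add(Add(7, 1), -5), 16)), -31) = Add(Mul(33, Add(Add(8, -5), 16)), -31) = Add(Mul(33, Add(3, 16)), -31) = Add(Mul(33, 19), -31) = Add(627, -31) = 596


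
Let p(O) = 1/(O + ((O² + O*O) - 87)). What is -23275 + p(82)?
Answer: -312885824/13443 ≈ -23275.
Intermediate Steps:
p(O) = 1/(-87 + O + 2*O²) (p(O) = 1/(O + ((O² + O²) - 87)) = 1/(O + (2*O² - 87)) = 1/(O + (-87 + 2*O²)) = 1/(-87 + O + 2*O²))
-23275 + p(82) = -23275 + 1/(-87 + 82 + 2*82²) = -23275 + 1/(-87 + 82 + 2*6724) = -23275 + 1/(-87 + 82 + 13448) = -23275 + 1/13443 = -312885824/13443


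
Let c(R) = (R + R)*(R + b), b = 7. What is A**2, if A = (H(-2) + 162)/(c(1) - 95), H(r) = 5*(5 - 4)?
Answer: 27889/6241 ≈ 4.4687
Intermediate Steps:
c(R) = 2*R*(7 + R) (c(R) = (R + R)*(R + 7) = (2*R)*(7 + R) = 2*R*(7 + R))
H(r) = 5 (H(r) = 5*1 = 5)
A = -167/79 (A = (5 + 162)/(2*1*(7 + 1) - 95) = 167/(2*1*8 - 95) = 167/(16 - 95) = 167/(-79) = 167*(-1/79) = -167/79 ≈ -2.1139)
A**2 = (-167/79)**2 = 27889/6241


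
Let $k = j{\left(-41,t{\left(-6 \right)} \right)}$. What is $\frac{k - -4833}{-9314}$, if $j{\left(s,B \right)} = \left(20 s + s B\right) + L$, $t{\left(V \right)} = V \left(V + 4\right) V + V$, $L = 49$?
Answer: $- \frac{3630}{4657} \approx -0.77947$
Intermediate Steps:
$t{\left(V \right)} = V + V^{2} \left(4 + V\right)$ ($t{\left(V \right)} = V \left(4 + V\right) V + V = V^{2} \left(4 + V\right) + V = V + V^{2} \left(4 + V\right)$)
$j{\left(s,B \right)} = 49 + 20 s + B s$ ($j{\left(s,B \right)} = \left(20 s + s B\right) + 49 = \left(20 s + B s\right) + 49 = 49 + 20 s + B s$)
$k = 2427$ ($k = 49 + 20 \left(-41\right) + - 6 \left(1 + \left(-6\right)^{2} + 4 \left(-6\right)\right) \left(-41\right) = 49 - 820 + - 6 \left(1 + 36 - 24\right) \left(-41\right) = 49 - 820 + \left(-6\right) 13 \left(-41\right) = 49 - 820 - -3198 = 49 - 820 + 3198 = 2427$)
$\frac{k - -4833}{-9314} = \frac{2427 - -4833}{-9314} = \left(2427 + 4833\right) \left(- \frac{1}{9314}\right) = 7260 \left(- \frac{1}{9314}\right) = - \frac{3630}{4657}$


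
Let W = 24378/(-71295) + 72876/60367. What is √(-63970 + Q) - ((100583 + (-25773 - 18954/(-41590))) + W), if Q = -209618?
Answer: -446368620452610659/5966591879045 + 2*I*√68397 ≈ -74811.0 + 523.06*I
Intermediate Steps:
W = 1241355898/1434621755 (W = 24378*(-1/71295) + 72876*(1/60367) = -8126/23765 + 72876/60367 = 1241355898/1434621755 ≈ 0.86528)
√(-63970 + Q) - ((100583 + (-25773 - 18954/(-41590))) + W) = √(-63970 - 209618) - ((100583 + (-25773 - 18954/(-41590))) + 1241355898/1434621755) = √(-273588) - ((100583 + (-25773 - 18954*(-1/41590))) + 1241355898/1434621755) = 2*I*√68397 - ((100583 + (-25773 + 9477/20795)) + 1241355898/1434621755) = 2*I*√68397 - ((100583 - 535940058/20795) + 1241355898/1434621755) = 2*I*√68397 - (1555683427/20795 + 1241355898/1434621755) = 2*I*√68397 - 1*446368620452610659/5966591879045 = 2*I*√68397 - 446368620452610659/5966591879045 = -446368620452610659/5966591879045 + 2*I*√68397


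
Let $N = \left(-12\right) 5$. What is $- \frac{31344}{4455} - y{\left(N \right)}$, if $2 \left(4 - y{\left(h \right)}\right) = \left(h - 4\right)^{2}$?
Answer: $\frac{3024892}{1485} \approx 2037.0$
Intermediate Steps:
$N = -60$
$y{\left(h \right)} = 4 - \frac{\left(-4 + h\right)^{2}}{2}$ ($y{\left(h \right)} = 4 - \frac{\left(h - 4\right)^{2}}{2} = 4 - \frac{\left(-4 + h\right)^{2}}{2}$)
$- \frac{31344}{4455} - y{\left(N \right)} = - \frac{31344}{4455} - \left(4 - \frac{\left(-4 - 60\right)^{2}}{2}\right) = \left(-31344\right) \frac{1}{4455} - \left(4 - \frac{\left(-64\right)^{2}}{2}\right) = - \frac{10448}{1485} - \left(4 - 2048\right) = - \frac{10448}{1485} - -2044 = - \frac{10448}{1485} + 2044 = \frac{3024892}{1485}$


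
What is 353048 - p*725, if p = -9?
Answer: 359573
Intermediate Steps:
353048 - p*725 = 353048 - (-9)*725 = 353048 - 1*(-6525) = 353048 + 6525 = 359573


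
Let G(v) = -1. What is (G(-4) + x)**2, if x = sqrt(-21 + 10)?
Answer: (1 - I*sqrt(11))**2 ≈ -10.0 - 6.6332*I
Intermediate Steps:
x = I*sqrt(11) (x = sqrt(-11) = I*sqrt(11) ≈ 3.3166*I)
(G(-4) + x)**2 = (-1 + I*sqrt(11))**2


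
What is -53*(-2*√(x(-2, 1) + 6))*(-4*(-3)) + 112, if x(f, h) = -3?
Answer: 112 + 1272*√3 ≈ 2315.2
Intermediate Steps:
-53*(-2*√(x(-2, 1) + 6))*(-4*(-3)) + 112 = -53*(-2*√(-3 + 6))*(-4*(-3)) + 112 = -53*(-2*√3)*12 + 112 = -(-1272)*√3 + 112 = 1272*√3 + 112 = 112 + 1272*√3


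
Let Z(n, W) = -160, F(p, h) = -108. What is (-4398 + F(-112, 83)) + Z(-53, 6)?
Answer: -4666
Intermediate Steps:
(-4398 + F(-112, 83)) + Z(-53, 6) = (-4398 - 108) - 160 = -4506 - 160 = -4666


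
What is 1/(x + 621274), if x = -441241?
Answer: 1/180033 ≈ 5.5545e-6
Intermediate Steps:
1/(x + 621274) = 1/(-441241 + 621274) = 1/180033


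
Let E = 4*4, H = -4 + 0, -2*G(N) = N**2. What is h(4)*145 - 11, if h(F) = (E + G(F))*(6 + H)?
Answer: 2309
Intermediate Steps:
G(N) = -N**2/2
H = -4
E = 16
h(F) = 32 - F**2 (h(F) = (16 - F**2/2)*(6 - 4) = (16 - F**2/2)*2 = 32 - F**2)
h(4)*145 - 11 = (32 - 1*4**2)*145 - 11 = (32 - 1*16)*145 - 11 = (32 - 16)*145 - 11 = 16*145 - 11 = 2320 - 11 = 2309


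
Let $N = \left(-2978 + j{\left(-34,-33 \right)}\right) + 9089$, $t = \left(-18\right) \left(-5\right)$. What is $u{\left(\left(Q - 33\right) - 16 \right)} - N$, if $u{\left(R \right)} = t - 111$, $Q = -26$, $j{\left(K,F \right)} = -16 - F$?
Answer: $-6149$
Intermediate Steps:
$t = 90$
$u{\left(R \right)} = -21$ ($u{\left(R \right)} = 90 - 111 = -21$)
$N = 6128$ ($N = \left(-2978 - -17\right) + 9089 = \left(-2978 + \left(-16 + 33\right)\right) + 9089 = \left(-2978 + 17\right) + 9089 = -2961 + 9089 = 6128$)
$u{\left(\left(Q - 33\right) - 16 \right)} - N = -21 - 6128 = -6149$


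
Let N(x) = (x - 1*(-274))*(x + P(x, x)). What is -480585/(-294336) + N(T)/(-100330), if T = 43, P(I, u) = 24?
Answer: 999183113/703112640 ≈ 1.4211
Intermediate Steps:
N(x) = (24 + x)*(274 + x) (N(x) = (x - 1*(-274))*(x + 24) = (x + 274)*(24 + x) = (274 + x)*(24 + x) = (24 + x)*(274 + x))
-480585/(-294336) + N(T)/(-100330) = -480585/(-294336) + (6576 + 43² + 298*43)/(-100330) = -480585*(-1/294336) + (6576 + 1849 + 12814)*(-1/100330) = 22885/14016 + 21239*(-1/100330) = 22885/14016 - 21239/100330 = 999183113/703112640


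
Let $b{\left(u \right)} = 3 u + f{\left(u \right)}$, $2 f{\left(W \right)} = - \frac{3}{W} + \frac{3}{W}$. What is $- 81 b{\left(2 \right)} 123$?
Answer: $-59778$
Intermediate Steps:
$f{\left(W \right)} = 0$ ($f{\left(W \right)} = \frac{- \frac{3}{W} + \frac{3}{W}}{2} = \frac{1}{2} \cdot 0 = 0$)
$b{\left(u \right)} = 3 u$ ($b{\left(u \right)} = 3 u + 0 = 3 u$)
$- 81 b{\left(2 \right)} 123 = - 81 \cdot 3 \cdot 2 \cdot 123 = \left(-81\right) 6 \cdot 123 = \left(-486\right) 123 = -59778$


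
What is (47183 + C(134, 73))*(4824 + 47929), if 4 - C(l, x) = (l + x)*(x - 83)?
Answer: 2598454521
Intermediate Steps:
C(l, x) = 4 - (-83 + x)*(l + x) (C(l, x) = 4 - (l + x)*(x - 83) = 4 - (l + x)*(-83 + x) = 4 - (-83 + x)*(l + x))
(47183 + C(134, 73))*(4824 + 47929) = (47183 + (4 - 1*73**2 + 83*134 + 83*73 - 1*134*73))*(4824 + 47929) = (47183 + (4 - 1*5329 + 11122 + 6059 - 9782))*52753 = (47183 + (4 - 5329 + 11122 + 6059 - 9782))*52753 = (47183 + 2074)*52753 = 49257*52753 = 2598454521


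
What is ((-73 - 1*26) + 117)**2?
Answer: 324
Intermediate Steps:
((-73 - 1*26) + 117)**2 = ((-73 - 26) + 117)**2 = (-99 + 117)**2 = 18**2 = 324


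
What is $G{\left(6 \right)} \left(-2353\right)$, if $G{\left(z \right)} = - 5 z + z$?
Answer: $56472$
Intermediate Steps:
$G{\left(z \right)} = - 4 z$
$G{\left(6 \right)} \left(-2353\right) = \left(-4\right) 6 \left(-2353\right) = \left(-24\right) \left(-2353\right) = 56472$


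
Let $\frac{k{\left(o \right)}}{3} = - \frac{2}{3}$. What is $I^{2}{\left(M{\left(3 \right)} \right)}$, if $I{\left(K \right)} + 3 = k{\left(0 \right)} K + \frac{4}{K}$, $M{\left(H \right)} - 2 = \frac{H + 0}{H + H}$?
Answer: $\frac{1024}{25} \approx 40.96$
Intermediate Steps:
$k{\left(o \right)} = -2$ ($k{\left(o \right)} = 3 \left(- \frac{2}{3}\right) = -2$)
$M{\left(H \right)} = \frac{5}{2}$ ($M{\left(H \right)} = 2 + \frac{H + 0}{H + H} = 2 + \frac{H}{2 H} = 2 + H \frac{1}{2 H} = 2 + \frac{1}{2} = \frac{5}{2}$)
$I{\left(K \right)} = -3 - 2 K + \frac{4}{K}$ ($I{\left(K \right)} = -3 - \left(- \frac{4}{K} + 2 K\right) = -3 - 2 K + \frac{4}{K}$)
$I^{2}{\left(M{\left(3 \right)} \right)} = \left(-3 - 5 + \frac{4}{\frac{5}{2}}\right)^{2} = \left(-3 - 5 + 4 \cdot \frac{2}{5}\right)^{2} = \left(-3 - 5 + \frac{8}{5}\right)^{2} = \left(- \frac{32}{5}\right)^{2} = \frac{1024}{25}$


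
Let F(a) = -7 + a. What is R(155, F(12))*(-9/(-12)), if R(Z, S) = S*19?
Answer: 285/4 ≈ 71.250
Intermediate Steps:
R(Z, S) = 19*S
R(155, F(12))*(-9/(-12)) = (19*(-7 + 12))*(-9/(-12)) = (19*5)*(-9*(-1/12)) = 95*(3/4) = 285/4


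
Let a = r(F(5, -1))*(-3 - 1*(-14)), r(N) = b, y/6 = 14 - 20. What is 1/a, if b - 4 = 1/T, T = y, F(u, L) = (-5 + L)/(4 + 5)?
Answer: 36/1573 ≈ 0.022886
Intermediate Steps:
F(u, L) = -5/9 + L/9 (F(u, L) = (-5 + L)/9 = (-5 + L)*(1/9) = -5/9 + L/9)
y = -36 (y = 6*(14 - 20) = 6*(-6) = -36)
T = -36
b = 143/36 (b = 4 + 1/(-36) = 4 - 1/36 = 143/36 ≈ 3.9722)
r(N) = 143/36
a = 1573/36 (a = 143*(-3 - 1*(-14))/36 = 143*(-3 + 14)/36 = (143/36)*11 = 1573/36 ≈ 43.694)
1/a = 1/(1573/36) = 36/1573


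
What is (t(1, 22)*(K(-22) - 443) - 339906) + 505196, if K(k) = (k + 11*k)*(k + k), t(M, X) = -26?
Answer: -125208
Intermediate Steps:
K(k) = 24*k² (K(k) = (12*k)*(2*k) = 24*k²)
(t(1, 22)*(K(-22) - 443) - 339906) + 505196 = (-26*(24*(-22)² - 443) - 339906) + 505196 = (-26*(24*484 - 443) - 339906) + 505196 = (-26*(11616 - 443) - 339906) + 505196 = (-26*11173 - 339906) + 505196 = (-290498 - 339906) + 505196 = -630404 + 505196 = -125208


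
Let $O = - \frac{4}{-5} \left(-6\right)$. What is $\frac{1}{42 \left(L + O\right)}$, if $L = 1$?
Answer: $- \frac{5}{798} \approx -0.0062657$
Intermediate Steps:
$O = - \frac{24}{5}$ ($O = \left(-4\right) \left(- \frac{1}{5}\right) \left(-6\right) = \frac{4}{5} \left(-6\right) = - \frac{24}{5} \approx -4.8$)
$\frac{1}{42 \left(L + O\right)} = \frac{1}{42 \left(1 - \frac{24}{5}\right)} = \frac{1}{42 \left(- \frac{19}{5}\right)} = \frac{1}{- \frac{798}{5}} = - \frac{5}{798}$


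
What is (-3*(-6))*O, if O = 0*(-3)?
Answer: 0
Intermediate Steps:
O = 0
(-3*(-6))*O = -3*(-6)*0 = 18*0 = 0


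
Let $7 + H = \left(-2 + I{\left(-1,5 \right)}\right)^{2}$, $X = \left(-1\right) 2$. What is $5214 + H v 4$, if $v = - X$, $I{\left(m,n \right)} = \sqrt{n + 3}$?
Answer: $5254 - 64 \sqrt{2} \approx 5163.5$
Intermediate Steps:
$X = -2$
$I{\left(m,n \right)} = \sqrt{3 + n}$
$v = 2$ ($v = \left(-1\right) \left(-2\right) = 2$)
$H = -7 + \left(-2 + 2 \sqrt{2}\right)^{2}$ ($H = -7 + \left(-2 + \sqrt{3 + 5}\right)^{2} = -7 + \left(-2 + \sqrt{8}\right)^{2} = -7 + \left(-2 + 2 \sqrt{2}\right)^{2} \approx -6.3137$)
$5214 + H v 4 = 5214 + \left(5 - 8 \sqrt{2}\right) 2 \cdot 4 = 5214 + \left(10 - 16 \sqrt{2}\right) 4 = 5214 + \left(40 - 64 \sqrt{2}\right) = 5254 - 64 \sqrt{2}$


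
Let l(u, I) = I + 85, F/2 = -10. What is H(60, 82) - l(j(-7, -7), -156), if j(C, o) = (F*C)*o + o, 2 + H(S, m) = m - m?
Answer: 69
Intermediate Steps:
F = -20 (F = 2*(-10) = -20)
H(S, m) = -2 (H(S, m) = -2 + (m - m) = -2 + 0 = -2)
j(C, o) = o - 20*C*o (j(C, o) = (-20*C)*o + o = -20*C*o + o = o - 20*C*o)
l(u, I) = 85 + I
H(60, 82) - l(j(-7, -7), -156) = -2 - (85 - 156) = -2 - 1*(-71) = -2 + 71 = 69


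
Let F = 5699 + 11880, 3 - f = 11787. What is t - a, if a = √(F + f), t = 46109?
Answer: 46109 - √5795 ≈ 46033.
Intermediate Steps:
f = -11784 (f = 3 - 1*11787 = 3 - 11787 = -11784)
F = 17579
a = √5795 (a = √(17579 - 11784) = √5795 ≈ 76.125)
t - a = 46109 - √5795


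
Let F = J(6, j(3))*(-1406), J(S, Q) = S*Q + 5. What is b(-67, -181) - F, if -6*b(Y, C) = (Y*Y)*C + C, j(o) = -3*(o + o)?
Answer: -28109/3 ≈ -9369.7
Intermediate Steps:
j(o) = -6*o
J(S, Q) = 5 + Q*S (J(S, Q) = Q*S + 5 = 5 + Q*S)
b(Y, C) = -C/6 - C*Y²/6 (b(Y, C) = -((Y*Y)*C + C)/6 = -(Y²*C + C)/6 = -(C*Y² + C)/6 = -(C + C*Y²)/6 = -C/6 - C*Y²/6)
F = 144818 (F = (5 - 6*3*6)*(-1406) = (5 - 18*6)*(-1406) = (5 - 108)*(-1406) = -103*(-1406) = 144818)
b(-67, -181) - F = -⅙*(-181)*(1 + (-67)²) - 1*144818 = -⅙*(-181)*(1 + 4489) - 144818 = -⅙*(-181)*4490 - 144818 = 406345/3 - 144818 = -28109/3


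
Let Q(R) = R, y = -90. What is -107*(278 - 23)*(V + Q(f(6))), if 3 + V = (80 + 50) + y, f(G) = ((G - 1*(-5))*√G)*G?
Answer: -1009545 - 1800810*√6 ≈ -5.4206e+6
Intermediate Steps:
f(G) = G^(3/2)*(5 + G) (f(G) = ((G + 5)*√G)*G = ((5 + G)*√G)*G = (√G*(5 + G))*G = G^(3/2)*(5 + G))
V = 37 (V = -3 + ((80 + 50) - 90) = -3 + (130 - 90) = -3 + 40 = 37)
-107*(278 - 23)*(V + Q(f(6))) = -107*(278 - 23)*(37 + 6^(3/2)*(5 + 6)) = -27285*(37 + (6*√6)*11) = -27285*(37 + 66*√6) = -107*(9435 + 16830*√6) = -1009545 - 1800810*√6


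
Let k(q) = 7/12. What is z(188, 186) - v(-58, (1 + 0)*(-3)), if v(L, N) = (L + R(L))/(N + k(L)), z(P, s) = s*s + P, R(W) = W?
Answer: 34736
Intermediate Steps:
k(q) = 7/12 (k(q) = 7*(1/12) = 7/12)
z(P, s) = P + s² (z(P, s) = s² + P = P + s²)
v(L, N) = 2*L/(7/12 + N) (v(L, N) = (L + L)/(N + 7/12) = (2*L)/(7/12 + N) = 2*L/(7/12 + N))
z(188, 186) - v(-58, (1 + 0)*(-3)) = (188 + 186²) - 24*(-58)/(7 + 12*((1 + 0)*(-3))) = (188 + 34596) - 24*(-58)/(7 + 12*(1*(-3))) = 34784 - 24*(-58)/(7 + 12*(-3)) = 34784 - 24*(-58)/(7 - 36) = 34784 - 24*(-58)/(-29) = 34784 - 24*(-58)*(-1)/29 = 34784 - 1*48 = 34784 - 48 = 34736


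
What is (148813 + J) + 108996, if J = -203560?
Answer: 54249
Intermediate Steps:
(148813 + J) + 108996 = (148813 - 203560) + 108996 = -54747 + 108996 = 54249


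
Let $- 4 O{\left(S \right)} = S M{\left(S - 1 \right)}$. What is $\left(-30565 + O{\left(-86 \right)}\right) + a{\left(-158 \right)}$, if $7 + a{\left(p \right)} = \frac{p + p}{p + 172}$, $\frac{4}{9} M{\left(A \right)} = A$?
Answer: $- \frac{1948979}{56} \approx -34803.0$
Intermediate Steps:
$M{\left(A \right)} = \frac{9 A}{4}$
$O{\left(S \right)} = - \frac{S \left(- \frac{9}{4} + \frac{9 S}{4}\right)}{4}$ ($O{\left(S \right)} = - \frac{S \frac{9 \left(S - 1\right)}{4}}{4} = - \frac{S \frac{9 \left(-1 + S\right)}{4}}{4} = - \frac{S \left(- \frac{9}{4} + \frac{9 S}{4}\right)}{4}$)
$a{\left(p \right)} = -7 + \frac{2 p}{172 + p}$ ($a{\left(p \right)} = -7 + \frac{p + p}{p + 172} = -7 + \frac{2 p}{172 + p}$)
$\left(-30565 + O{\left(-86 \right)}\right) + a{\left(-158 \right)} = \left(-30565 + \frac{9}{16} \left(-86\right) \left(1 - -86\right)\right) + \frac{-1204 - -790}{172 - 158} = \left(-30565 + \frac{9}{16} \left(-86\right) \left(1 + 86\right)\right) + \frac{-1204 + 790}{14} = \left(-30565 + \frac{9}{16} \left(-86\right) 87\right) + \frac{1}{14} \left(-414\right) = \left(-30565 - \frac{33669}{8}\right) - \frac{207}{7} = - \frac{278189}{8} - \frac{207}{7} = - \frac{1948979}{56}$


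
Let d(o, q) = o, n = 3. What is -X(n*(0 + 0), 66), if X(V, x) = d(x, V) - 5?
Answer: -61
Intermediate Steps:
X(V, x) = -5 + x (X(V, x) = x - 5 = -5 + x)
-X(n*(0 + 0), 66) = -(-5 + 66) = -1*61 = -61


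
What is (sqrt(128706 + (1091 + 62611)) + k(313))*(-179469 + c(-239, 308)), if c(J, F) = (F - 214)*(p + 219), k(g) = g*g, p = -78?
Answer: -16283917335 - 332430*sqrt(48102) ≈ -1.6357e+10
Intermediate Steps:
k(g) = g**2
c(J, F) = -30174 + 141*F (c(J, F) = (F - 214)*(-78 + 219) = (-214 + F)*141 = -30174 + 141*F)
(sqrt(128706 + (1091 + 62611)) + k(313))*(-179469 + c(-239, 308)) = (sqrt(128706 + (1091 + 62611)) + 313**2)*(-179469 + (-30174 + 141*308)) = (sqrt(128706 + 63702) + 97969)*(-179469 + (-30174 + 43428)) = (sqrt(192408) + 97969)*(-179469 + 13254) = (2*sqrt(48102) + 97969)*(-166215) = (97969 + 2*sqrt(48102))*(-166215) = -16283917335 - 332430*sqrt(48102)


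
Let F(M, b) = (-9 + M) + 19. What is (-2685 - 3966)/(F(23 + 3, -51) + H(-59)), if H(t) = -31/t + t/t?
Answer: -43601/246 ≈ -177.24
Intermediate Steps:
F(M, b) = 10 + M
H(t) = 1 - 31/t (H(t) = -31/t + 1 = 1 - 31/t)
(-2685 - 3966)/(F(23 + 3, -51) + H(-59)) = (-2685 - 3966)/((10 + (23 + 3)) + (-31 - 59)/(-59)) = -6651/((10 + 26) - 1/59*(-90)) = -6651/(36 + 90/59) = -6651/2214/59 = -6651*59/2214 = -43601/246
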